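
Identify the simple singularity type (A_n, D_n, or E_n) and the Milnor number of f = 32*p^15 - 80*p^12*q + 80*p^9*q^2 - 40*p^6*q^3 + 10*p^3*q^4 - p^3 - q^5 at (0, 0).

The Hessian of f at 0 has rank 0. Corank 2; j^3 = -p^3 is a perfect cube, so E-series; the 5-jet and mu = 8 give E_8.

Type E_8, Milnor number mu = 8.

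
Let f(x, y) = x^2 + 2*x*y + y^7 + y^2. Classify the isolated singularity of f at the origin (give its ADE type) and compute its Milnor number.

Type A6, Milnor number mu = 6.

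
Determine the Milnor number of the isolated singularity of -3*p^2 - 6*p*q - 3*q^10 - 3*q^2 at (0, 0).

9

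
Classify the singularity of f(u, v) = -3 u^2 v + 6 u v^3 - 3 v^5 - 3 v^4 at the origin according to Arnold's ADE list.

D_5

The Hessian of f at 0 is [[0, 0], [0, 0]] with rank 0, so corank 2. A Groebner basis of the Jacobian ideal J(f) in C{u,v} is {u*v^2, -u*v + v^3, u^2 + 4*u*v}; counting standard monomials gives mu = 5. Corank 2; j^3 = -3*u^2*v has shape L^2 M (L != M), so D-series; mu = 5 gives D_5.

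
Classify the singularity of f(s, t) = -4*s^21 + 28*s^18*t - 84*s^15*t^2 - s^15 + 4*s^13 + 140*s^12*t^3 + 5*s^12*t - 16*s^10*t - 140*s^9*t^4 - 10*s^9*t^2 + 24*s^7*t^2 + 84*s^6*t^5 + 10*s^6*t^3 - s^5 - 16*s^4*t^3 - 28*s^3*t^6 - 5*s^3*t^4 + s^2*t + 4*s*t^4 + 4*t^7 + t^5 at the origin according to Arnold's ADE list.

D_6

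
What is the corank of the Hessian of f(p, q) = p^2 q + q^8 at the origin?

2

Hessian at 0 has rank 0.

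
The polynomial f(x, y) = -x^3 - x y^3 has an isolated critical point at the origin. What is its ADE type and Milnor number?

Type E_7, Milnor number mu = 7.

The Hessian of f at 0 has rank 0. Corank 2; j^3 = -x^3 is a perfect cube, so E-series; the 4-jet and mu = 7 give E_7.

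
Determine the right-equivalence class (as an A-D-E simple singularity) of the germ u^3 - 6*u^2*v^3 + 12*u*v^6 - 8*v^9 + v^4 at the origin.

E_6

The Hessian of f at 0 is [[0, 0], [0, 0]] with rank 0, so corank 2. A Groebner basis of the Jacobian ideal J(f) in C{u,v} is {v^3, u^2}; counting standard monomials gives mu = 6. Corank 2; j^3 = u^3 is a perfect cube, so E-series; the 4-jet and mu = 6 give E_6.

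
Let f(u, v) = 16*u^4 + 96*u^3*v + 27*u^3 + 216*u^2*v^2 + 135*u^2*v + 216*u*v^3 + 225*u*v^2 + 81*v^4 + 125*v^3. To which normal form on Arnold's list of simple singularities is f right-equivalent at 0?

E6

The Hessian of f at 0 has rank 0. Corank 2; j^3 = (3*u + 5*v)^3 is a perfect cube, so E-series; the 4-jet and mu = 6 give E_6.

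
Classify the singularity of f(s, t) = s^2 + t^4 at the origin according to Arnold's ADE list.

A3

The Hessian of f at 0 is [[2, 0], [0, 0]] with rank 1, so corank 1. A Groebner basis of the Jacobian ideal J(f) in C{s,t} is {t^3, s}; counting standard monomials gives mu = 3. Corank 1: A-series; mu = 3 gives A_3.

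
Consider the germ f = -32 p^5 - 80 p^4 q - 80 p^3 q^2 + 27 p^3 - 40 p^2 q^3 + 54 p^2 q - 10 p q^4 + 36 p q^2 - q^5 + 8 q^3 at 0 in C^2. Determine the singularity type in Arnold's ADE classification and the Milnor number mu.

Type E8, Milnor number mu = 8.

The Hessian of f at 0 has rank 0. Corank 2; j^3 = (3*p + 2*q)^3 is a perfect cube, so E-series; the 5-jet and mu = 8 give E_8.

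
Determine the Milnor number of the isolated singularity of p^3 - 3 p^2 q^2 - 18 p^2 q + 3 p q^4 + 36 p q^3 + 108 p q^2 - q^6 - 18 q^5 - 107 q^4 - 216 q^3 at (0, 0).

The Hessian of f at 0 has rank 0. Corank 2; j^3 = (p - 6*q)^3 is a perfect cube, so E-series; the 4-jet and mu = 6 give E_6.

6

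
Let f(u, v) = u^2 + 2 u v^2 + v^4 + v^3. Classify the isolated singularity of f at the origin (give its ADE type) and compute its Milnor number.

The Hessian of f at 0 has rank 1. Corank 1: A-series; mu = 2 gives A_2.

Type A_{2}, Milnor number mu = 2.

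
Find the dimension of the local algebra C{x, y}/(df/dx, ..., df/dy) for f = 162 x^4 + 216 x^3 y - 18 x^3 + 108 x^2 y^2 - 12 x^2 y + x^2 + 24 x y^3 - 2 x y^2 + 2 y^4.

The Hessian of f at 0 has rank 1. Corank 1: A-series; mu = 3 gives A_3.

3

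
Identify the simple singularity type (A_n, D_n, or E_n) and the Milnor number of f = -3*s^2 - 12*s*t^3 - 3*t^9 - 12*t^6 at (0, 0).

The Hessian of f at 0 is [[-6, 0], [0, 0]] with rank 1, so corank 1. A Groebner basis of the Jacobian ideal J(f) in C{s,t} is {s^2*t^2, s^3, s/2 + t^3}; counting standard monomials gives mu = 8. Corank 1: A-series; mu = 8 gives A_8.

Type A8, Milnor number mu = 8.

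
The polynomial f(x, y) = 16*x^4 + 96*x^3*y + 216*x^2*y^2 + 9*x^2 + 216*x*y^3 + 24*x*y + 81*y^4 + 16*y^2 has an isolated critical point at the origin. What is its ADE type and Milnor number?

The Hessian of f at 0 is [[18, 24], [24, 32]] with rank 1, so corank 1. A Groebner basis of the Jacobian ideal J(f) in C{x,y} is {y^3, x + 4*y/3}; counting standard monomials gives mu = 3. Corank 1: A-series; mu = 3 gives A_3.

Type A3, Milnor number mu = 3.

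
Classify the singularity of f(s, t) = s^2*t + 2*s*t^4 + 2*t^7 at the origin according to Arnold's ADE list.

D_{8}

The Hessian of f at 0 has rank 0. Corank 2; j^3 = s^2*t has shape L^2 M (L != M), so D-series; mu = 8 gives D_8.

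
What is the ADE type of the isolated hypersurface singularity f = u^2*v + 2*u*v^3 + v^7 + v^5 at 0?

The Hessian of f at 0 has rank 0. Corank 2; j^3 = u^2*v has shape L^2 M (L != M), so D-series; mu = 8 gives D_8.

D_{8}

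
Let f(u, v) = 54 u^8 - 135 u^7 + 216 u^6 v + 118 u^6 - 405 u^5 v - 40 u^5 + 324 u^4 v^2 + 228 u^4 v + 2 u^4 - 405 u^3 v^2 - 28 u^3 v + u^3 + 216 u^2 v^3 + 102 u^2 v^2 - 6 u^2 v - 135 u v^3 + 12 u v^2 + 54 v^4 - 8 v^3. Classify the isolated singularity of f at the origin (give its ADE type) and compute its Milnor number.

Type E7, Milnor number mu = 7.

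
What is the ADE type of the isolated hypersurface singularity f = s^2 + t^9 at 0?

The Hessian of f at 0 is [[2, 0], [0, 0]] with rank 1, so corank 1. A Groebner basis of the Jacobian ideal J(f) in C{s,t} is {t^8, s}; counting standard monomials gives mu = 8. Corank 1: A-series; mu = 8 gives A_8.

A8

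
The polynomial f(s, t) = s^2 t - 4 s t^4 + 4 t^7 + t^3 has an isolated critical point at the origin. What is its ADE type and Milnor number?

Type D4, Milnor number mu = 4.

The Hessian of f at 0 has rank 0. Corank 2; j^3 = t*(s^2 + t^2) splits into three distinct lines over C (the quadratic factor has nonzero discriminant), so D_4.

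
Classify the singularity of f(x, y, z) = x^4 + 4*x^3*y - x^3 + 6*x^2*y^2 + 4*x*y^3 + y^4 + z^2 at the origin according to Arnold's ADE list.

E_{6}

The Hessian of f at 0 has rank 1. Corank 2; j^3 = -x^3 is a perfect cube, so E-series; the 4-jet and mu = 6 give E_6.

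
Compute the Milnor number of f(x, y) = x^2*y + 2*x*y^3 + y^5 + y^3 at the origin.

The Hessian of f at 0 has rank 0. Corank 2; j^3 = y*(x^2 + y^2) splits into three distinct lines over C (the quadratic factor has nonzero discriminant), so D_4.

4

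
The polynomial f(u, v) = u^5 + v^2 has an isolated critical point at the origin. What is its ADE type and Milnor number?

Type A4, Milnor number mu = 4.

The Hessian of f at 0 has rank 1. Corank 1: A-series; mu = 4 gives A_4.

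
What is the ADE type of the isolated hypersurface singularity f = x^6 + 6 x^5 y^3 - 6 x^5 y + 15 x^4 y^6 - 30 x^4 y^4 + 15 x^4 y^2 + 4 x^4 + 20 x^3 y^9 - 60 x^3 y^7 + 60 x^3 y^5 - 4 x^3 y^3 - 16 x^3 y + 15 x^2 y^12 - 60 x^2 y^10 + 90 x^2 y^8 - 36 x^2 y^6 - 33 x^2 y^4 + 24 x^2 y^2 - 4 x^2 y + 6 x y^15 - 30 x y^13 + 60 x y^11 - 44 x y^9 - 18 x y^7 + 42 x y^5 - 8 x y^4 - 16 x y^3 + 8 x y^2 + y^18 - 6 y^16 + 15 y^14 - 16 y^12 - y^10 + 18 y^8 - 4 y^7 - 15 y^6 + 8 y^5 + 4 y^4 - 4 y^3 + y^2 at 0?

The Hessian of f at 0 has rank 1. Corank 1: A-series; mu = 5 gives A_5.

A_{5}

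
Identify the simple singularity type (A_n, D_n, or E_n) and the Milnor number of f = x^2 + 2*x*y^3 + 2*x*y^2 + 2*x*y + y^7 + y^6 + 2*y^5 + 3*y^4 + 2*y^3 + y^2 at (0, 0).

Type A6, Milnor number mu = 6.

The Hessian of f at 0 has rank 1. Corank 1: A-series; mu = 6 gives A_6.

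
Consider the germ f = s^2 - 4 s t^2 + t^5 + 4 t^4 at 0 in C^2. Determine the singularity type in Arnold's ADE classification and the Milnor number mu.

Type A_4, Milnor number mu = 4.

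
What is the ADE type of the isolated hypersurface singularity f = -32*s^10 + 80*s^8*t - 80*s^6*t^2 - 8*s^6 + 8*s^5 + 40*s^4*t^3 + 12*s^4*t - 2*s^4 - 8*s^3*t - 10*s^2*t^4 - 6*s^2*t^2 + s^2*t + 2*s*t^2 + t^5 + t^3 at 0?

D_{6}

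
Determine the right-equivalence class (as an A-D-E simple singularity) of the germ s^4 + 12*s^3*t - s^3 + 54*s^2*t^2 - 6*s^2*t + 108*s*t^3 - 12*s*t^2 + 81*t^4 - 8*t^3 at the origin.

E6

The Hessian of f at 0 is [[0, 0], [0, 0]] with rank 0, so corank 2. A Groebner basis of the Jacobian ideal J(f) in C{s,t} is {t^4, s*t^2 + 7*t^3/3, s^2 + 4*s*t + 4*t^2}; counting standard monomials gives mu = 6. Corank 2; j^3 = -(s + 2*t)^3 is a perfect cube, so E-series; the 4-jet and mu = 6 give E_6.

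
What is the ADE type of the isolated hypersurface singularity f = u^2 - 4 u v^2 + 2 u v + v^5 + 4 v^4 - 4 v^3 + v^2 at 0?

A4

The Hessian of f at 0 has rank 1. Corank 1: A-series; mu = 4 gives A_4.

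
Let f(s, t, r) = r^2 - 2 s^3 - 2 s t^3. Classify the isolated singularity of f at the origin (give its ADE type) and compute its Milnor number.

Type E_7, Milnor number mu = 7.

The Hessian of f at 0 has rank 1. Corank 2; j^3 = -2*s^3 is a perfect cube, so E-series; the 4-jet and mu = 7 give E_7.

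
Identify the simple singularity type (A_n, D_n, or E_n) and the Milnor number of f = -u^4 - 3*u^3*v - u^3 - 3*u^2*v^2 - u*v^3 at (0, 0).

The Hessian of f at 0 is [[0, 0], [0, 0]] with rank 0, so corank 2. A Groebner basis of the Jacobian ideal J(f) in C{u,v} is {3*u^2 + v^4 + v^3, u^3, u^2*v - u^2 - v^3/3, 2*u^2 + u*v^2 + 2*v^3/3}; counting standard monomials gives mu = 7. Corank 2; j^3 = -u^3 is a perfect cube, so E-series; the 4-jet and mu = 7 give E_7.

Type E_{7}, Milnor number mu = 7.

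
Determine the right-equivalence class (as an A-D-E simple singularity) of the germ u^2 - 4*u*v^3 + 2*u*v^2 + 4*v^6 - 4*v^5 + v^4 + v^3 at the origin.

A_{2}

The Hessian of f at 0 has rank 1. Corank 1: A-series; mu = 2 gives A_2.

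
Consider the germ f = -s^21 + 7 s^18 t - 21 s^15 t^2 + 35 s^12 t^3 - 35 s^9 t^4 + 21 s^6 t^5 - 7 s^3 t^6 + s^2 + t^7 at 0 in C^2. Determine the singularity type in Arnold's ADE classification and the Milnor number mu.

The Hessian of f at 0 is [[2, 0], [0, 0]] with rank 1, so corank 1. A Groebner basis of the Jacobian ideal J(f) in C{s,t} is {t^6, s}; counting standard monomials gives mu = 6. Corank 1: A-series; mu = 6 gives A_6.

Type A_{6}, Milnor number mu = 6.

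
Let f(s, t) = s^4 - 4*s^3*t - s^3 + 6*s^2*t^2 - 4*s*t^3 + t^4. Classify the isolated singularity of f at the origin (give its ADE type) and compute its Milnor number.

Type E_{6}, Milnor number mu = 6.

The Hessian of f at 0 has rank 0. Corank 2; j^3 = -s^3 is a perfect cube, so E-series; the 4-jet and mu = 6 give E_6.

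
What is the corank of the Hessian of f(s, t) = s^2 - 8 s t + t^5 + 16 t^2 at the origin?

Hessian at 0 has rank 1.

1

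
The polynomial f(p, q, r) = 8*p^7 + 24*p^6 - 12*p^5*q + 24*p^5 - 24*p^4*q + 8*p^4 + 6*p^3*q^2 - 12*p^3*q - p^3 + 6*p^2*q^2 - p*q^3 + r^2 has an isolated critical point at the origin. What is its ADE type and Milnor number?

Type E_{7}, Milnor number mu = 7.

The Hessian of f at 0 has rank 1. Corank 2; j^3 = -p^3 is a perfect cube, so E-series; the 4-jet and mu = 7 give E_7.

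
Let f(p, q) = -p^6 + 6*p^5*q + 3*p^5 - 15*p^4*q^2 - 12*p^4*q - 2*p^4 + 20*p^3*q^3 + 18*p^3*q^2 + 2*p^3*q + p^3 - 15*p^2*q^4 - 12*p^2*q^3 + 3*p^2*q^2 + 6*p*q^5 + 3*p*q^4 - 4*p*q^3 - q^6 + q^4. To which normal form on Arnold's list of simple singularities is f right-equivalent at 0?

The Hessian of f at 0 has rank 0. Corank 2; j^3 = p^3 is a perfect cube, so E-series; the 4-jet and mu = 6 give E_6.

E_{6}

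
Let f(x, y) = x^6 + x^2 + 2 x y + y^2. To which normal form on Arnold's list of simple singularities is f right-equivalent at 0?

A5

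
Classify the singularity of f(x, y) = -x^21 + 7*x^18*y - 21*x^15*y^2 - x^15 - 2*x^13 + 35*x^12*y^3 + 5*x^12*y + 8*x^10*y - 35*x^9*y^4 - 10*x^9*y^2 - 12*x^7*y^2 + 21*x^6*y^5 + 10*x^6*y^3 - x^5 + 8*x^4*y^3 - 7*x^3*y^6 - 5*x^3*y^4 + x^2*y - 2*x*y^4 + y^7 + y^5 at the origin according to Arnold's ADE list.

D6

The Hessian of f at 0 has rank 0. Corank 2; j^3 = x^2*y has shape L^2 M (L != M), so D-series; mu = 6 gives D_6.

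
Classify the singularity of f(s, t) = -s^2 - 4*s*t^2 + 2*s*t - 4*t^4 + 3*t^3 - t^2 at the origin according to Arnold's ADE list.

A_{2}

The Hessian of f at 0 has rank 1. Corank 1: A-series; mu = 2 gives A_2.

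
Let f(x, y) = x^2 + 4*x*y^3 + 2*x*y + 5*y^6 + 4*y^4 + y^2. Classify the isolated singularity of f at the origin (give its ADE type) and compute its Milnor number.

The Hessian of f at 0 is [[2, 2], [2, 2]] with rank 1, so corank 1. A Groebner basis of the Jacobian ideal J(f) in C{x,y} is {x*y^2 - x/2 - y/2, x/2 + y^3 + y/2, x^2 + 2*x*y + y^2}; counting standard monomials gives mu = 5. Corank 1: A-series; mu = 5 gives A_5.

Type A_5, Milnor number mu = 5.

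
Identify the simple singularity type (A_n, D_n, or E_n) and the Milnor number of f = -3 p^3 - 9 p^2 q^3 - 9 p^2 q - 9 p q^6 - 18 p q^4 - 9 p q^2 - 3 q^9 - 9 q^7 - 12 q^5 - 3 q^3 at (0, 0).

Type E_{8}, Milnor number mu = 8.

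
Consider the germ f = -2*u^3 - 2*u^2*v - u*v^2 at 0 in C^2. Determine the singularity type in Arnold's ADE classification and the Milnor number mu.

Type D_{4}, Milnor number mu = 4.

The Hessian of f at 0 is [[0, 0], [0, 0]] with rank 0, so corank 2. A Groebner basis of the Jacobian ideal J(f) in C{u,v} is {v^3, u^2 + v^2/2, u*v - v^2/2}; counting standard monomials gives mu = 4. Corank 2; j^3 = -u*(2*u^2 + 2*u*v + v^2) splits into three distinct lines over C (the quadratic factor has nonzero discriminant), so D_4.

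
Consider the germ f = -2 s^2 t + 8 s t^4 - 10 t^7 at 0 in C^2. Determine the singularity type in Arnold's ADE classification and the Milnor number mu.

Type D_{8}, Milnor number mu = 8.

The Hessian of f at 0 has rank 0. Corank 2; j^3 = -2*s^2*t has shape L^2 M (L != M), so D-series; mu = 8 gives D_8.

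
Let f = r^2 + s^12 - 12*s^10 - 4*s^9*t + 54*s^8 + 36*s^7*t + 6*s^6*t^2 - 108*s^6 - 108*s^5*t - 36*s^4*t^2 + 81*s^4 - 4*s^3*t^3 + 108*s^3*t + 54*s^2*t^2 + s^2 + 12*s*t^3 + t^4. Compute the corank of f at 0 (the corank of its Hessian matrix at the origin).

The Hessian at 0 is [[2, 0, 0], [0, 0, 0], [0, 0, 2]] of rank 2; hence corank 1.

1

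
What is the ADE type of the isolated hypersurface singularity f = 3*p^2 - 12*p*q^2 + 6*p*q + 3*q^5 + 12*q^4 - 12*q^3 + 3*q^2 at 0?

The Hessian of f at 0 has rank 1. Corank 1: A-series; mu = 4 gives A_4.

A_4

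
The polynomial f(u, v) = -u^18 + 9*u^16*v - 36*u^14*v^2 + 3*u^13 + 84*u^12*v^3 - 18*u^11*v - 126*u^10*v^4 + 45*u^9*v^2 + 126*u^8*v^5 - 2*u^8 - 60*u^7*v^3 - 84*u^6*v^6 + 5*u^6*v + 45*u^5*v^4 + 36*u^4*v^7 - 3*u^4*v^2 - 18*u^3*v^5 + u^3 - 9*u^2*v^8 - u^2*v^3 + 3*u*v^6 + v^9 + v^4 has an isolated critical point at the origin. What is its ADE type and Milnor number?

Type E_{6}, Milnor number mu = 6.

The Hessian of f at 0 is [[0, 0], [0, 0]] with rank 0, so corank 2. A Groebner basis of the Jacobian ideal J(f) in C{u,v} is {v^3, u^2}; counting standard monomials gives mu = 6. Corank 2; j^3 = u^3 is a perfect cube, so E-series; the 4-jet and mu = 6 give E_6.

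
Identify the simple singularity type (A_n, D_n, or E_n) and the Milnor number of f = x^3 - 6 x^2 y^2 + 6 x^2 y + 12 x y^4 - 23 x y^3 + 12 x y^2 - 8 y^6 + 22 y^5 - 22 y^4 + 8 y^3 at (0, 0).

Type E7, Milnor number mu = 7.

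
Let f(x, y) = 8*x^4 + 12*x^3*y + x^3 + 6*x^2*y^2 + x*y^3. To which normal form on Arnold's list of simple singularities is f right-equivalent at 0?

The Hessian of f at 0 has rank 0. Corank 2; j^3 = x^3 is a perfect cube, so E-series; the 4-jet and mu = 7 give E_7.

E_{7}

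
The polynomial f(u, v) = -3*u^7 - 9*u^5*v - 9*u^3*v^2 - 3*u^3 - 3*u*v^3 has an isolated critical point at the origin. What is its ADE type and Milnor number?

Type E7, Milnor number mu = 7.

The Hessian of f at 0 has rank 0. Corank 2; j^3 = -3*u^3 is a perfect cube, so E-series; the 4-jet and mu = 7 give E_7.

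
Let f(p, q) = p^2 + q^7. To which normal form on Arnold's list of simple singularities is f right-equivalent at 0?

A_{6}

The Hessian of f at 0 is [[2, 0], [0, 0]] with rank 1, so corank 1. A Groebner basis of the Jacobian ideal J(f) in C{p,q} is {q^6, p}; counting standard monomials gives mu = 6. Corank 1: A-series; mu = 6 gives A_6.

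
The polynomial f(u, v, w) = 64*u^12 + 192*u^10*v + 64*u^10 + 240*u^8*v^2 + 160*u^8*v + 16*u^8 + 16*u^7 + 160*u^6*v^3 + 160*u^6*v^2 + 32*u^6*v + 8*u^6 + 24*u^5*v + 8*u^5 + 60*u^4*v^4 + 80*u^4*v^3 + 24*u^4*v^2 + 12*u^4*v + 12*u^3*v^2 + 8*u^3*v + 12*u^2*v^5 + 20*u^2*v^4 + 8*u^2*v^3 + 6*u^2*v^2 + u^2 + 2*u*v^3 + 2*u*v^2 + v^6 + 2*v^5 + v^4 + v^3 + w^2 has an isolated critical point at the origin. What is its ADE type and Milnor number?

The Hessian of f at 0 is [[2, 0, 0], [0, 0, 0], [0, 0, 2]] with rank 2, so corank 1. A Groebner basis of the Jacobian ideal J(f) in C{u,v,w} is {v^2, u, w}; counting standard monomials gives mu = 2. Corank 1: A-series; mu = 2 gives A_2.

Type A2, Milnor number mu = 2.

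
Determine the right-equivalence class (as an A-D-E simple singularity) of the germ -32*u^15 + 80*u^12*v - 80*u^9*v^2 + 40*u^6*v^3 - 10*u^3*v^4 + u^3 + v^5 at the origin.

E8

The Hessian of f at 0 has rank 0. Corank 2; j^3 = u^3 is a perfect cube, so E-series; the 5-jet and mu = 8 give E_8.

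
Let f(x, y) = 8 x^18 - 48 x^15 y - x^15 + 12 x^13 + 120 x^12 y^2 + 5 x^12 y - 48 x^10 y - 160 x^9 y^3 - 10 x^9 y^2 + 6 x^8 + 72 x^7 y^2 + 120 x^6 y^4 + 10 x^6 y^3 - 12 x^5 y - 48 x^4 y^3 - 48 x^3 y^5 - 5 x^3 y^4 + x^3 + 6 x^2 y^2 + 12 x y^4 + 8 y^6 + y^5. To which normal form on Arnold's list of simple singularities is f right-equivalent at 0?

The Hessian of f at 0 has rank 0. Corank 2; j^3 = x^3 is a perfect cube, so E-series; the 5-jet and mu = 8 give E_8.

E_8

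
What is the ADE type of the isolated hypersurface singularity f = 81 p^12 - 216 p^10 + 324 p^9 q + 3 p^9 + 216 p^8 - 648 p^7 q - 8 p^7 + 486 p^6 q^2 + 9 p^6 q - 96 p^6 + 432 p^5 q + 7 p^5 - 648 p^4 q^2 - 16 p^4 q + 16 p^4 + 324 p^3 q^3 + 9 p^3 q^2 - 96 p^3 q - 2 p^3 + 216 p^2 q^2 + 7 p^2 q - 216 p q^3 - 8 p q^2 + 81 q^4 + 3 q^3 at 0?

D5

The Hessian of f at 0 is [[0, 0], [0, 0]] with rank 0, so corank 2. A Groebner basis of the Jacobian ideal J(f) in C{p,q} is {p*q^2 + p*q/8 - q^2/8, p*q/8 + q^3 - q^2/8, p^2 - 5*p*q/2 + 3*q^2/2}; counting standard monomials gives mu = 5. Corank 2; j^3 = -(p - q)^2*(2*p - 3*q) has shape L^2 M (L != M), so D-series; mu = 5 gives D_5.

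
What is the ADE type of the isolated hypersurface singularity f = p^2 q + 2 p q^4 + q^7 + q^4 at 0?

D_{5}

The Hessian of f at 0 has rank 0. Corank 2; j^3 = p^2*q has shape L^2 M (L != M), so D-series; mu = 5 gives D_5.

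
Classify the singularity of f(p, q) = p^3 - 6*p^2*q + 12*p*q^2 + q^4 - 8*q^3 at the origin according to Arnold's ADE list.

The Hessian of f at 0 is [[0, 0], [0, 0]] with rank 0, so corank 2. A Groebner basis of the Jacobian ideal J(f) in C{p,q} is {q^3, p^2 - 4*p*q + 4*q^2}; counting standard monomials gives mu = 6. Corank 2; j^3 = (p - 2*q)^3 is a perfect cube, so E-series; the 4-jet and mu = 6 give E_6.

E_{6}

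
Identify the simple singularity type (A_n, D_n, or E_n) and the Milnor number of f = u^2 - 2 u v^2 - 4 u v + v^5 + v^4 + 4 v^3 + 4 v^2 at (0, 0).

The Hessian of f at 0 has rank 1. Corank 1: A-series; mu = 4 gives A_4.

Type A4, Milnor number mu = 4.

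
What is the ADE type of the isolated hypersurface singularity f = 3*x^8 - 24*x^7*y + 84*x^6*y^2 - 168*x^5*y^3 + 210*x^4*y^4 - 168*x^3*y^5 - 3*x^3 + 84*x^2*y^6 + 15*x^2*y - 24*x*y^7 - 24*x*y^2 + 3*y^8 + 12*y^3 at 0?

The Hessian of f at 0 is [[0, 0], [0, 0]] with rank 0, so corank 2. A Groebner basis of the Jacobian ideal J(f) in C{x,y} is {x*y/8 + y^7 - y^2/4, x*y^2 - 2*y^3, x^2 - 3*x*y + 2*y^2}; counting standard monomials gives mu = 9. Corank 2; j^3 = -3*(x - 2*y)^2*(x - y) has shape L^2 M (L != M), so D-series; mu = 9 gives D_9.

D9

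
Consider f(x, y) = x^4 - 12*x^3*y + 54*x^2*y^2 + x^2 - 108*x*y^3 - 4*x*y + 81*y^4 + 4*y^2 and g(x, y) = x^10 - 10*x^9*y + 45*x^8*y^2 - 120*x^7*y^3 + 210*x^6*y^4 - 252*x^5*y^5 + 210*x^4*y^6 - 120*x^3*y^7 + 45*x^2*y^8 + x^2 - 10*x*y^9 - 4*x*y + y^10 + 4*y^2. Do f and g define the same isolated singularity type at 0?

The Hessian of f at 0 is [[2, -4], [-4, 8]] with rank 1, so corank 1. A Groebner basis of the Jacobian ideal J(f) in C{x,y} is {y^3, x - 2*y}; counting standard monomials gives mu = 3. Corank 1: A-series; mu = 3 gives A_3. The Hessian of g at 0 is [[2, -4], [-4, 8]] with rank 1, so corank 1. A Groebner basis of the Jacobian ideal J(g) in C{x,y} is {y^9, x - 2*y}; counting standard monomials gives mu = 9. Corank 1: A-series; mu = 9 gives A_9. f is A_3 but g is A_9, hence not right-equivalent.

No.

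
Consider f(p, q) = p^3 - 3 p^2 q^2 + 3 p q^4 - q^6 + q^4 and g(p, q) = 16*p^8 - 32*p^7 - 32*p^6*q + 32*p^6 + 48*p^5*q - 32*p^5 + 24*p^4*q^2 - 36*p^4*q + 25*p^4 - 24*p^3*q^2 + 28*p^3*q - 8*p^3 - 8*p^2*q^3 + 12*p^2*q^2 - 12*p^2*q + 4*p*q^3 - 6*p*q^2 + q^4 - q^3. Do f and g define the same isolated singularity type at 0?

Yes.

The Hessian of f at 0 has rank 0. Corank 2; j^3 = p^3 is a perfect cube, so E-series; the 4-jet and mu = 6 give E_6. The Hessian of g at 0 has rank 0. Corank 2; j^3 = -(2*p + q)^3 is a perfect cube, so E-series; the 4-jet and mu = 6 give E_6. Both have type E_6, hence right-equivalent.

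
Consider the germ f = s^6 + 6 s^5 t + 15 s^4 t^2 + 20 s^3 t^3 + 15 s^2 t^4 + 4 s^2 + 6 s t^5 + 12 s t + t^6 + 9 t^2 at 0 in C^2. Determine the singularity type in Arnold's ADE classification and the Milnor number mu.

Type A_{5}, Milnor number mu = 5.

The Hessian of f at 0 has rank 1. Corank 1: A-series; mu = 5 gives A_5.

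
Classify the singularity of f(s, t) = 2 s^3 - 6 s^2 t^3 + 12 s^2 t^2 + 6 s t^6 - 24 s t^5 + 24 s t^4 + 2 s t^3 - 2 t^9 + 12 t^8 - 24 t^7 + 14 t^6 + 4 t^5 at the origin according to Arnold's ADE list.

E_{7}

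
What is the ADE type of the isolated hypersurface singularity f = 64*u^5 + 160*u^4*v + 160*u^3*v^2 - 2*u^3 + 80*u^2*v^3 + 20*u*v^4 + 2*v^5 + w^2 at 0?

E_8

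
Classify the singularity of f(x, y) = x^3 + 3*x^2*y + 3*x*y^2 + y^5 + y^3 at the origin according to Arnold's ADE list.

The Hessian of f at 0 has rank 0. Corank 2; j^3 = (x + y)^3 is a perfect cube, so E-series; the 5-jet and mu = 8 give E_8.

E_8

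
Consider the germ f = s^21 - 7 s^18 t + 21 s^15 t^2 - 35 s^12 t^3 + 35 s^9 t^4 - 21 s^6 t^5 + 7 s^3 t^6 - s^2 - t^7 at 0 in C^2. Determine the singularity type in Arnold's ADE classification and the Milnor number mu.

The Hessian of f at 0 has rank 1. Corank 1: A-series; mu = 6 gives A_6.

Type A6, Milnor number mu = 6.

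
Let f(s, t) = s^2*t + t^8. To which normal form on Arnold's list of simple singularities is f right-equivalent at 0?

The Hessian of f at 0 has rank 0. Corank 2; j^3 = s^2*t has shape L^2 M (L != M), so D-series; mu = 9 gives D_9.

D_{9}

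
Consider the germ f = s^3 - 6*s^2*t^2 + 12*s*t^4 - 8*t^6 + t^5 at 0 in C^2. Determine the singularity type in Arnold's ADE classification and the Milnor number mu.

The Hessian of f at 0 is [[0, 0], [0, 0]] with rank 0, so corank 2. A Groebner basis of the Jacobian ideal J(f) in C{s,t} is {t^4, s^3, -s^2/4 + s*t^2}; counting standard monomials gives mu = 8. Corank 2; j^3 = s^3 is a perfect cube, so E-series; the 5-jet and mu = 8 give E_8.

Type E8, Milnor number mu = 8.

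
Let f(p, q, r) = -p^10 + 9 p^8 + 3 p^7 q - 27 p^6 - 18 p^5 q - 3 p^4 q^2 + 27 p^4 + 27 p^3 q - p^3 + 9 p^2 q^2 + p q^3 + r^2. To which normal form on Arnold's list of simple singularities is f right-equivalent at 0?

The Hessian of f at 0 is [[0, 0, 0], [0, 0, 0], [0, 0, 2]] with rank 1, so corank 2. A Groebner basis of the Jacobian ideal J(f) in C{p,q,r} is {p^2/3 + q^4 - q^3/9, p^3, p^2*q + p^2/9 - q^3/27, -2*p^2/3 + p*q^2 + 2*q^3/9, r}; counting standard monomials gives mu = 7. Corank 2; j^3 = -p^3 is a perfect cube, so E-series; the 4-jet and mu = 7 give E_7.

E_{7}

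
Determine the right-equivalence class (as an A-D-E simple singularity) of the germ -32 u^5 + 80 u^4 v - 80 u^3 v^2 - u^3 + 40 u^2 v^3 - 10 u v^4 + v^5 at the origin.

E8

The Hessian of f at 0 has rank 0. Corank 2; j^3 = -u^3 is a perfect cube, so E-series; the 5-jet and mu = 8 give E_8.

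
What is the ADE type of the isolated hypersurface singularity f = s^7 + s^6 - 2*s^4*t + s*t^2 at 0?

The Hessian of f at 0 has rank 0. Corank 2; j^3 = s*t^2 has shape L^2 M (L != M), so D-series; mu = 7 gives D_7.

D_7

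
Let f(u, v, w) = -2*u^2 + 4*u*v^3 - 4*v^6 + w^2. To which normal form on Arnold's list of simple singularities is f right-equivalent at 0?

The Hessian of f at 0 is [[-4, 0, 0], [0, 0, 0], [0, 0, 2]] with rank 2, so corank 1. A Groebner basis of the Jacobian ideal J(f) in C{u,v,w} is {u*v^2, -u + v^3, u^2, w}; counting standard monomials gives mu = 5. Corank 1: A-series; mu = 5 gives A_5.

A_5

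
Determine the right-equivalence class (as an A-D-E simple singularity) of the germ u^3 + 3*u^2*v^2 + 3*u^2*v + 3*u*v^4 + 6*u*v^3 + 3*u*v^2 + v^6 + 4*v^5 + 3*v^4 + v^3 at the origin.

The Hessian of f at 0 has rank 0. Corank 2; j^3 = (u + v)^3 is a perfect cube, so E-series; the 5-jet and mu = 8 give E_8.

E8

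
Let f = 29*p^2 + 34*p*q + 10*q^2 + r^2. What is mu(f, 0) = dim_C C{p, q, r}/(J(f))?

1

The Hessian of f at 0 has rank 3. Corank 0: nondegenerate Morse point, so A_1.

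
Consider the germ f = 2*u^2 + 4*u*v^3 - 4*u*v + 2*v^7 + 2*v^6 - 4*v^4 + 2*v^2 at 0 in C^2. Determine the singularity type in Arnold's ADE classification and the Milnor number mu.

Type A6, Milnor number mu = 6.

The Hessian of f at 0 has rank 1. Corank 1: A-series; mu = 6 gives A_6.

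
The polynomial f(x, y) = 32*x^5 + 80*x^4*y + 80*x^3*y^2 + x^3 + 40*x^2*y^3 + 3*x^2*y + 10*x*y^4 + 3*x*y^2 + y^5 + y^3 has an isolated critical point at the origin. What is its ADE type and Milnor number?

Type E8, Milnor number mu = 8.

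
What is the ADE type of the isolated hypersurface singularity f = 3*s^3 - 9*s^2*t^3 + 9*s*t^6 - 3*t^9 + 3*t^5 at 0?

The Hessian of f at 0 is [[0, 0], [0, 0]] with rank 0, so corank 2. A Groebner basis of the Jacobian ideal J(f) in C{s,t} is {-s^2/2 + s*t^3, t^4, s^3, s^2*t}; counting standard monomials gives mu = 8. Corank 2; j^3 = 3*s^3 is a perfect cube, so E-series; the 5-jet and mu = 8 give E_8.

E_{8}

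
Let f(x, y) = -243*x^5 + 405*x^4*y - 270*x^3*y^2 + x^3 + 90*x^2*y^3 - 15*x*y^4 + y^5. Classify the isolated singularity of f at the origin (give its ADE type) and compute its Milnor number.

Type E8, Milnor number mu = 8.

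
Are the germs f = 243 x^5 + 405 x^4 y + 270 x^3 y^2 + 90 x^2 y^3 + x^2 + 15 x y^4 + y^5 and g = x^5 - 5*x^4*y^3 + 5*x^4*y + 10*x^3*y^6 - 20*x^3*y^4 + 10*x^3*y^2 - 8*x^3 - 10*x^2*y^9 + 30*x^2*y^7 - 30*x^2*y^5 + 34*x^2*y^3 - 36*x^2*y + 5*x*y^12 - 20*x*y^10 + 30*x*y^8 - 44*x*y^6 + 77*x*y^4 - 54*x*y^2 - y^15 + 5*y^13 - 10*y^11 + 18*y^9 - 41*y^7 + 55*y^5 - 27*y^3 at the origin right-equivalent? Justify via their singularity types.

The Hessian of f at 0 has rank 1. Corank 1: A-series; mu = 4 gives A_4. The Hessian of g at 0 has rank 0. Corank 2; j^3 = -(2*x + 3*y)^3 is a perfect cube, so E-series; the 5-jet and mu = 8 give E_8. f is A_4 but g is E_8, hence not right-equivalent.

No.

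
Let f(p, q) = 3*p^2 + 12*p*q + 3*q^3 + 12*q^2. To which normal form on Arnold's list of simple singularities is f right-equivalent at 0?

The Hessian of f at 0 has rank 1. Corank 1: A-series; mu = 2 gives A_2.

A_2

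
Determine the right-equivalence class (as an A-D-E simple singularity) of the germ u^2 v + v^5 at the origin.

The Hessian of f at 0 is [[0, 0], [0, 0]] with rank 0, so corank 2. A Groebner basis of the Jacobian ideal J(f) in C{u,v} is {u^2/5 + v^4, u^3, u*v}; counting standard monomials gives mu = 6. Corank 2; j^3 = u^2*v has shape L^2 M (L != M), so D-series; mu = 6 gives D_6.

D_6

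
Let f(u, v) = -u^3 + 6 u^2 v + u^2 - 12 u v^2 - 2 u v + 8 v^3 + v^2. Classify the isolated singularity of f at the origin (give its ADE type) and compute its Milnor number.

Type A_2, Milnor number mu = 2.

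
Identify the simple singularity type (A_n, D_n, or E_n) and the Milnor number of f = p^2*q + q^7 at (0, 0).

The Hessian of f at 0 is [[0, 0], [0, 0]] with rank 0, so corank 2. A Groebner basis of the Jacobian ideal J(f) in C{p,q} is {p^2/7 + q^6, p^3, p*q}; counting standard monomials gives mu = 8. Corank 2; j^3 = p^2*q has shape L^2 M (L != M), so D-series; mu = 8 gives D_8.

Type D_8, Milnor number mu = 8.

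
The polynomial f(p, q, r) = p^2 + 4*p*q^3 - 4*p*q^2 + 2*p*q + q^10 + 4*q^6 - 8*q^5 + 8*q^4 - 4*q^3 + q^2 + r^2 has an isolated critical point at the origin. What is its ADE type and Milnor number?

The Hessian of f at 0 has rank 2. Corank 1: A-series; mu = 9 gives A_9.

Type A9, Milnor number mu = 9.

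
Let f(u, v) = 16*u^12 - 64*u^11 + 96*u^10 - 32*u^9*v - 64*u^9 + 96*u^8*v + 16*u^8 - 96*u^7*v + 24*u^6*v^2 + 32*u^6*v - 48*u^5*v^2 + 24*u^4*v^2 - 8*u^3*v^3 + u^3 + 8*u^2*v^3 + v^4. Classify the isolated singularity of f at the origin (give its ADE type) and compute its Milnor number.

The Hessian of f at 0 has rank 0. Corank 2; j^3 = u^3 is a perfect cube, so E-series; the 4-jet and mu = 6 give E_6.

Type E_{6}, Milnor number mu = 6.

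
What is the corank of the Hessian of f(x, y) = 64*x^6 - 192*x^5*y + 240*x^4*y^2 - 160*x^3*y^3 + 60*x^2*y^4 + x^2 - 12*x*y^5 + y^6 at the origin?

1

Hessian at 0 has rank 1.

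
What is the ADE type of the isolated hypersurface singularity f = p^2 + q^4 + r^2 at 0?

A_{3}

The Hessian of f at 0 has rank 2. Corank 1: A-series; mu = 3 gives A_3.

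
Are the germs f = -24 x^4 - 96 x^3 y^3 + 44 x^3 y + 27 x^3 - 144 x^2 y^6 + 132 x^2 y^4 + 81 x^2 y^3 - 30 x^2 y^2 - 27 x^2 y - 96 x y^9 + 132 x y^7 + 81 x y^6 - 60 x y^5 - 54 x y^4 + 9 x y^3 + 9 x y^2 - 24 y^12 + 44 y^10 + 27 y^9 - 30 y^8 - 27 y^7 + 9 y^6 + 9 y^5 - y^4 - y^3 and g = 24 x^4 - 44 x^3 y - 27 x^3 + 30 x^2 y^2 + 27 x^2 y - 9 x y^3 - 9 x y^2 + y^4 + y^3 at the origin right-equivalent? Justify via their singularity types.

Yes.

The Hessian of f at 0 has rank 0. Corank 2; j^3 = (3*x - y)^3 is a perfect cube, so E-series; the 4-jet and mu = 7 give E_7. The Hessian of g at 0 has rank 0. Corank 2; j^3 = -(3*x - y)^3 is a perfect cube, so E-series; the 4-jet and mu = 7 give E_7. Both have type E_7, hence right-equivalent.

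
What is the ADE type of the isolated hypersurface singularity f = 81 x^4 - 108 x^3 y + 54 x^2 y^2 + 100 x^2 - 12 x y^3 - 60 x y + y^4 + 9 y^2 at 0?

A_3

The Hessian of f at 0 has rank 1. Corank 1: A-series; mu = 3 gives A_3.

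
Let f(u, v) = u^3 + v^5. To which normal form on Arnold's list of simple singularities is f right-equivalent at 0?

E_8

The Hessian of f at 0 has rank 0. Corank 2; j^3 = u^3 is a perfect cube, so E-series; the 5-jet and mu = 8 give E_8.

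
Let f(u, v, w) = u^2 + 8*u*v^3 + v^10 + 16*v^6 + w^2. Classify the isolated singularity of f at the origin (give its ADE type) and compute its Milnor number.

Type A_9, Milnor number mu = 9.

The Hessian of f at 0 has rank 2. Corank 1: A-series; mu = 9 gives A_9.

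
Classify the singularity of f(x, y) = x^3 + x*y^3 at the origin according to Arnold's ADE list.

E_7

The Hessian of f at 0 is [[0, 0], [0, 0]] with rank 0, so corank 2. A Groebner basis of the Jacobian ideal J(f) in C{x,y} is {x^3, x*y^2, 3*x^2 + y^3}; counting standard monomials gives mu = 7. Corank 2; j^3 = x^3 is a perfect cube, so E-series; the 4-jet and mu = 7 give E_7.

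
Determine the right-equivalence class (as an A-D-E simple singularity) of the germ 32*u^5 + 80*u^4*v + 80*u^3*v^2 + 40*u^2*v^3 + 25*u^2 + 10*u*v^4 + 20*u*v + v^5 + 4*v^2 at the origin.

A_4

The Hessian of f at 0 is [[50, 20], [20, 8]] with rank 1, so corank 1. A Groebner basis of the Jacobian ideal J(f) in C{u,v} is {v^4, u + 2*v/5}; counting standard monomials gives mu = 4. Corank 1: A-series; mu = 4 gives A_4.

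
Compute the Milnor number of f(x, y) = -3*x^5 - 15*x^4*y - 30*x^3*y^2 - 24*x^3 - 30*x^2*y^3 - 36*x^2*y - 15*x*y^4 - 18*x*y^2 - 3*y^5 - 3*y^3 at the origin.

8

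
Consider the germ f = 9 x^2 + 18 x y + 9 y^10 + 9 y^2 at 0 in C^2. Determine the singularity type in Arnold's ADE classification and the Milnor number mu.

The Hessian of f at 0 is [[18, 18], [18, 18]] with rank 1, so corank 1. A Groebner basis of the Jacobian ideal J(f) in C{x,y} is {y^9, x + y}; counting standard monomials gives mu = 9. Corank 1: A-series; mu = 9 gives A_9.

Type A9, Milnor number mu = 9.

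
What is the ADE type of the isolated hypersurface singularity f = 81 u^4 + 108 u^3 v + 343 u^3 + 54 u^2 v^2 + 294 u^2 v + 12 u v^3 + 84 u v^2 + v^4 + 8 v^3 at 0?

The Hessian of f at 0 has rank 0. Corank 2; j^3 = (7*u + 2*v)^3 is a perfect cube, so E-series; the 4-jet and mu = 6 give E_6.

E6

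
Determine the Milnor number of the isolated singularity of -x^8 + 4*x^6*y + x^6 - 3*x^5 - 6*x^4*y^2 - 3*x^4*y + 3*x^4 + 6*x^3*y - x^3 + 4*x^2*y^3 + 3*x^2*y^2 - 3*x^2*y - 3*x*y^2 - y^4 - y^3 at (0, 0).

6

The Hessian of f at 0 has rank 0. Corank 2; j^3 = -(x + y)^3 is a perfect cube, so E-series; the 4-jet and mu = 6 give E_6.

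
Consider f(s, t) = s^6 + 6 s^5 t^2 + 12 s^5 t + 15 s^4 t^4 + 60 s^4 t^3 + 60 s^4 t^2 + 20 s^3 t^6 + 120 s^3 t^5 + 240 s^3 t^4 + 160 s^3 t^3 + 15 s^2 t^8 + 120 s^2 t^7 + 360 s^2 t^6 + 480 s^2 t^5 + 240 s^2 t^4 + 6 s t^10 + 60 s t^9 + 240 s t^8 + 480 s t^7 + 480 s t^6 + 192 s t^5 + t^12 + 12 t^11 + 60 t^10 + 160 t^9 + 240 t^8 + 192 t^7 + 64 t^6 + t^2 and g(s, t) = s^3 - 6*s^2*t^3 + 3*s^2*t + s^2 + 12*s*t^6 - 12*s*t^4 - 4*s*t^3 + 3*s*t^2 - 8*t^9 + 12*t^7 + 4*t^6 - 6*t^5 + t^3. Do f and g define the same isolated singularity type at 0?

No.

The Hessian of f at 0 is [[0, 0], [0, 2]] with rank 1, so corank 1. A Groebner basis of the Jacobian ideal J(f) in C{s,t} is {s^5, t}; counting standard monomials gives mu = 5. Corank 1: A-series; mu = 5 gives A_5. The Hessian of g at 0 is [[2, 0], [0, 0]] with rank 1, so corank 1. A Groebner basis of the Jacobian ideal J(g) in C{s,t} is {t^2, s}; counting standard monomials gives mu = 2. Corank 1: A-series; mu = 2 gives A_2. f is A_5 but g is A_2, hence not right-equivalent.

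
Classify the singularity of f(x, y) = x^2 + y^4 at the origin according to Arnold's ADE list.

A_{3}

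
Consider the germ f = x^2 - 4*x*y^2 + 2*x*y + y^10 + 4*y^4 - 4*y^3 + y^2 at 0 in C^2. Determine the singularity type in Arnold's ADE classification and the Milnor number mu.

The Hessian of f at 0 is [[2, 2], [2, 2]] with rank 1, so corank 1. A Groebner basis of the Jacobian ideal J(f) in C{x,y} is {x^5 - 5*x^4 - 15*x^3*y - 35*x^3/4 - 27*x^2*y/2 - 23*x^2/8 - 27*x*y/8 - x/4 - y/4, x^4*y + 2*x^4 + 5*x^3*y + 5*x^3/2 + 15*x^2*y/4 + 3*x^2/4 + 7*x*y/8 + x/16 + y/16, -x/2 + y^2 - y/2}; counting standard monomials gives mu = 9. Corank 1: A-series; mu = 9 gives A_9.

Type A_9, Milnor number mu = 9.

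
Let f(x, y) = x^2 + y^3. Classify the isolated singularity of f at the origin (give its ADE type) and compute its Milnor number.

The Hessian of f at 0 is [[2, 0], [0, 0]] with rank 1, so corank 1. A Groebner basis of the Jacobian ideal J(f) in C{x,y} is {y^2, x}; counting standard monomials gives mu = 2. Corank 1: A-series; mu = 2 gives A_2.

Type A_2, Milnor number mu = 2.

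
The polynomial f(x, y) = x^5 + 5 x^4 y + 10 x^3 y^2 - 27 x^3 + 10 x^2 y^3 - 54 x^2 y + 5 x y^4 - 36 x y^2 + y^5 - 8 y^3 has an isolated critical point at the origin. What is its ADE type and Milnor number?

Type E8, Milnor number mu = 8.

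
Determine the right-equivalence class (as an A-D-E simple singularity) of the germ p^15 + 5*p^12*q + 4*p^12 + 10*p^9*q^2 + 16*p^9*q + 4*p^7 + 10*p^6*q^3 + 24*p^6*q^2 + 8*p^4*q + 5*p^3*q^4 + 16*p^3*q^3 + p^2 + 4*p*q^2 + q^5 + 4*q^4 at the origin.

A_{4}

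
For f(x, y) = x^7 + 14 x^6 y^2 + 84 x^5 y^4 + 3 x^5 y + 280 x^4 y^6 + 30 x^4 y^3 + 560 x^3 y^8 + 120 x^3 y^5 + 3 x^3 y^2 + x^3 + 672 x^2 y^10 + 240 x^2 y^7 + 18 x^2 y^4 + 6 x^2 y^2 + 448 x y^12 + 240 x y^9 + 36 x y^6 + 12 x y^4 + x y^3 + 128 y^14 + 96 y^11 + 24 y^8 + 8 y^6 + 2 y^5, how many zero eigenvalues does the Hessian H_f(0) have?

The Hessian at 0 is [[0, 0], [0, 0]] of rank 0; hence corank 2.

2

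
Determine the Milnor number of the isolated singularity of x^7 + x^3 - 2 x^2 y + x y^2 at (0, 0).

The Hessian of f at 0 is [[0, 0], [0, 0]] with rank 0, so corank 2. A Groebner basis of the Jacobian ideal J(f) in C{x,y} is {-x*y/7 + y^6 + y^2/7, x*y^2 - y^3, x^2 - x*y}; counting standard monomials gives mu = 8. Corank 2; j^3 = x*(x - y)^2 has shape L^2 M (L != M), so D-series; mu = 8 gives D_8.

8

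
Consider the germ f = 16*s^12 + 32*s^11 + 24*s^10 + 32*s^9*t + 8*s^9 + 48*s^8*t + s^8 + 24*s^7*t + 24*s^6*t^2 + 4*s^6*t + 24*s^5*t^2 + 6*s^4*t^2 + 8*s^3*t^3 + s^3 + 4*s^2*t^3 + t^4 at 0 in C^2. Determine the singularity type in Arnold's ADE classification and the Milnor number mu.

The Hessian of f at 0 has rank 0. Corank 2; j^3 = s^3 is a perfect cube, so E-series; the 4-jet and mu = 6 give E_6.

Type E_{6}, Milnor number mu = 6.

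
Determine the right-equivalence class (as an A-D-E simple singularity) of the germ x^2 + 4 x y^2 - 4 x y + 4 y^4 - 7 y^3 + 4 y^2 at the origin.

The Hessian of f at 0 has rank 1. Corank 1: A-series; mu = 2 gives A_2.

A_{2}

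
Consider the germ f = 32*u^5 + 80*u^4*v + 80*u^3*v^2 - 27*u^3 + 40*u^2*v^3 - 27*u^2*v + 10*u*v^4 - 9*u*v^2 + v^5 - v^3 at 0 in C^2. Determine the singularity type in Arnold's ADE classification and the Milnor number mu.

The Hessian of f at 0 is [[0, 0], [0, 0]] with rank 0, so corank 2. A Groebner basis of the Jacobian ideal J(f) in C{u,v} is {v^5, u*v^3 + 3*v^4/8, u^2 + 2*u*v/3 + v^2/9}; counting standard monomials gives mu = 8. Corank 2; j^3 = -(3*u + v)^3 is a perfect cube, so E-series; the 5-jet and mu = 8 give E_8.

Type E_{8}, Milnor number mu = 8.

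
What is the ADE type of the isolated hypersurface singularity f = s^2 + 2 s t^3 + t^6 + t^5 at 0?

A_{4}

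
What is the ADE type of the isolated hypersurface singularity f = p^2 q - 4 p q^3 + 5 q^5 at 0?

D6

The Hessian of f at 0 has rank 0. Corank 2; j^3 = p^2*q has shape L^2 M (L != M), so D-series; mu = 6 gives D_6.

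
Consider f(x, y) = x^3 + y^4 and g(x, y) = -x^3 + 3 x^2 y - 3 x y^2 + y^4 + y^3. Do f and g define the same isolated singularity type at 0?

The Hessian of f at 0 has rank 0. Corank 2; j^3 = x^3 is a perfect cube, so E-series; the 4-jet and mu = 6 give E_6. The Hessian of g at 0 has rank 0. Corank 2; j^3 = -(x - y)^3 is a perfect cube, so E-series; the 4-jet and mu = 6 give E_6. Both have type E_6, hence right-equivalent.

Yes.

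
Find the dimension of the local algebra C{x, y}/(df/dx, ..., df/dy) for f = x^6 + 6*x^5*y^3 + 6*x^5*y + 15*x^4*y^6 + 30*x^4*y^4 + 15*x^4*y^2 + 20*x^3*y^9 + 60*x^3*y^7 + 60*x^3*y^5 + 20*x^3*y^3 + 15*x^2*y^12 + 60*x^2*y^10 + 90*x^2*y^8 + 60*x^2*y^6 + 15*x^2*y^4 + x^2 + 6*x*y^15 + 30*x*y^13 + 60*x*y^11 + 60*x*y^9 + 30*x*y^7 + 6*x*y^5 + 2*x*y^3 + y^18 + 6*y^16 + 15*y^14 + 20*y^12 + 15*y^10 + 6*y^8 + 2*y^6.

5

The Hessian of f at 0 has rank 1. Corank 1: A-series; mu = 5 gives A_5.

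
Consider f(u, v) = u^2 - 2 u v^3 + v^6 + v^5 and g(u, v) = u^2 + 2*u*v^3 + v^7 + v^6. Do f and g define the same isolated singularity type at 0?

No.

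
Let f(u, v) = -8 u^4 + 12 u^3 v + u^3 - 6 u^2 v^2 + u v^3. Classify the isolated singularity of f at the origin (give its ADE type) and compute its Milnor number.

Type E_7, Milnor number mu = 7.

The Hessian of f at 0 has rank 0. Corank 2; j^3 = u^3 is a perfect cube, so E-series; the 4-jet and mu = 7 give E_7.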